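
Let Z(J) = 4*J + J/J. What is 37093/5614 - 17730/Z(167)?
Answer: -3558143/178846 ≈ -19.895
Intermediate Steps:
Z(J) = 1 + 4*J (Z(J) = 4*J + 1 = 1 + 4*J)
37093/5614 - 17730/Z(167) = 37093/5614 - 17730/(1 + 4*167) = 37093*(1/5614) - 17730/(1 + 668) = 5299/802 - 17730/669 = 5299/802 - 17730*1/669 = 5299/802 - 5910/223 = -3558143/178846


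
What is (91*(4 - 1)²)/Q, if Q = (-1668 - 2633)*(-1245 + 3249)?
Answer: -273/2873068 ≈ -9.5020e-5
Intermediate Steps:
Q = -8619204 (Q = -4301*2004 = -8619204)
(91*(4 - 1)²)/Q = (91*(4 - 1)²)/(-8619204) = (91*3²)*(-1/8619204) = (91*9)*(-1/8619204) = 819*(-1/8619204) = -273/2873068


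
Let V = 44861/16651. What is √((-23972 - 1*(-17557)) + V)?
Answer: 2*I*√444462245726/16651 ≈ 80.077*I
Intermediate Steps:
V = 44861/16651 (V = 44861*(1/16651) = 44861/16651 ≈ 2.6942)
√((-23972 - 1*(-17557)) + V) = √((-23972 - 1*(-17557)) + 44861/16651) = √((-23972 + 17557) + 44861/16651) = √(-6415 + 44861/16651) = √(-106771304/16651) = 2*I*√444462245726/16651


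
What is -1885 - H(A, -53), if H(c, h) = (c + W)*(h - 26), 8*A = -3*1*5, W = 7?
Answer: -11841/8 ≈ -1480.1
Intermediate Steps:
A = -15/8 (A = (-3*1*5)/8 = (-3*5)/8 = (1/8)*(-15) = -15/8 ≈ -1.8750)
H(c, h) = (-26 + h)*(7 + c) (H(c, h) = (c + 7)*(h - 26) = (7 + c)*(-26 + h) = (-26 + h)*(7 + c))
-1885 - H(A, -53) = -1885 - (-182 - 26*(-15/8) + 7*(-53) - 15/8*(-53)) = -1885 - (-182 + 195/4 - 371 + 795/8) = -1885 - 1*(-3239/8) = -1885 + 3239/8 = -11841/8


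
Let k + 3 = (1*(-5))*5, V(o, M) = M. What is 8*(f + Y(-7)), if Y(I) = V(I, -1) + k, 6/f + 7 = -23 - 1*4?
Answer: -3968/17 ≈ -233.41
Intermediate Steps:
f = -3/17 (f = 6/(-7 + (-23 - 1*4)) = 6/(-7 + (-23 - 4)) = 6/(-7 - 27) = 6/(-34) = 6*(-1/34) = -3/17 ≈ -0.17647)
k = -28 (k = -3 + (1*(-5))*5 = -3 - 5*5 = -3 - 25 = -28)
Y(I) = -29 (Y(I) = -1 - 28 = -29)
8*(f + Y(-7)) = 8*(-3/17 - 29) = 8*(-496/17) = -3968/17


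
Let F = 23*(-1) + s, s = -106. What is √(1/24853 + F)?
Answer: 2*I*√19919903177/24853 ≈ 11.358*I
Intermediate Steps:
F = -129 (F = 23*(-1) - 106 = -23 - 106 = -129)
√(1/24853 + F) = √(1/24853 - 129) = √(-3206036/24853) = 2*I*√19919903177/24853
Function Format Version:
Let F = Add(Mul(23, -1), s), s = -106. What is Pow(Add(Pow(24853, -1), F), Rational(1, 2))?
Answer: Mul(Rational(2, 24853), I, Pow(19919903177, Rational(1, 2))) ≈ Mul(11.358, I)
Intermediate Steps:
F = -129 (F = Add(Mul(23, -1), -106) = Add(-23, -106) = -129)
Pow(Add(Pow(24853, -1), F), Rational(1, 2)) = Pow(Add(Pow(24853, -1), -129), Rational(1, 2)) = Pow(Add(Rational(1, 24853), -129), Rational(1, 2)) = Pow(Rational(-3206036, 24853), Rational(1, 2)) = Mul(Rational(2, 24853), I, Pow(19919903177, Rational(1, 2)))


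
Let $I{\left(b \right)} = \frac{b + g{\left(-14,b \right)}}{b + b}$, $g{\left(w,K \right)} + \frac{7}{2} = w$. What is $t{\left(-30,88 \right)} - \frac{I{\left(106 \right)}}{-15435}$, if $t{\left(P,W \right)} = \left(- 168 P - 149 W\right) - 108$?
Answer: $- \frac{17844506341}{2181480} \approx -8180.0$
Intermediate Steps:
$g{\left(w,K \right)} = - \frac{7}{2} + w$
$t{\left(P,W \right)} = -108 - 168 P - 149 W$
$I{\left(b \right)} = \frac{- \frac{35}{2} + b}{2 b}$ ($I{\left(b \right)} = \frac{b - \frac{35}{2}}{b + b} = \frac{b - \frac{35}{2}}{2 b} = \left(- \frac{35}{2} + b\right) \frac{1}{2 b} = \frac{- \frac{35}{2} + b}{2 b}$)
$t{\left(-30,88 \right)} - \frac{I{\left(106 \right)}}{-15435} = \left(-108 - -5040 - 13112\right) - \frac{\frac{1}{4} \cdot \frac{1}{106} \left(-35 + 2 \cdot 106\right)}{-15435} = \left(-108 + 5040 - 13112\right) - \frac{1}{4} \cdot \frac{1}{106} \left(-35 + 212\right) \left(- \frac{1}{15435}\right) = -8180 - \frac{1}{4} \cdot \frac{1}{106} \cdot 177 \left(- \frac{1}{15435}\right) = -8180 - \frac{177}{424} \left(- \frac{1}{15435}\right) = -8180 - - \frac{59}{2181480} = -8180 + \frac{59}{2181480} = - \frac{17844506341}{2181480}$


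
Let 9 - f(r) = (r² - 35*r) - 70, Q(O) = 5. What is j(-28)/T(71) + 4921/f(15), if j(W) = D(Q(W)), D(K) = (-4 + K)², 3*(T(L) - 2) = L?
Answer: 380054/29183 ≈ 13.023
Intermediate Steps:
T(L) = 2 + L/3
j(W) = 1 (j(W) = (-4 + 5)² = 1² = 1)
f(r) = 79 - r² + 35*r (f(r) = 9 - ((r² - 35*r) - 70) = 9 - (-70 + r² - 35*r) = 9 + (70 - r² + 35*r) = 79 - r² + 35*r)
j(-28)/T(71) + 4921/f(15) = 1/(2 + (⅓)*71) + 4921/(79 - 1*15² + 35*15) = 1/(2 + 71/3) + 4921/(79 - 1*225 + 525) = 1/(77/3) + 4921/(79 - 225 + 525) = 1*(3/77) + 4921/379 = 3/77 + 4921*(1/379) = 3/77 + 4921/379 = 380054/29183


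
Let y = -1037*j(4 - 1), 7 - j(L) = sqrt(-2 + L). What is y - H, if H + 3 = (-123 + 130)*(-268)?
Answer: -4343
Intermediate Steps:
H = -1879 (H = -3 + (-123 + 130)*(-268) = -3 + 7*(-268) = -3 - 1876 = -1879)
j(L) = 7 - sqrt(-2 + L)
y = -6222 (y = -1037*(7 - sqrt(-2 + (4 - 1))) = -1037*(7 - sqrt(-2 + 3)) = -1037*(7 - sqrt(1)) = -1037*(7 - 1*1) = -1037*(7 - 1) = -1037*6 = -6222)
y - H = -6222 - 1*(-1879) = -6222 + 1879 = -4343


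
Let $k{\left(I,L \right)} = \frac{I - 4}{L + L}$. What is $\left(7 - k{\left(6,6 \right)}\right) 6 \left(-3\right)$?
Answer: $-123$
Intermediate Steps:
$k{\left(I,L \right)} = \frac{-4 + I}{2 L}$ ($k{\left(I,L \right)} = \frac{I - 4}{2 L} = \left(-4 + I\right) \frac{1}{2 L} = \frac{-4 + I}{2 L}$)
$\left(7 - k{\left(6,6 \right)}\right) 6 \left(-3\right) = \left(7 - \frac{-4 + 6}{2 \cdot 6}\right) 6 \left(-3\right) = \left(7 - \frac{1}{2} \cdot \frac{1}{6} \cdot 2\right) \left(-18\right) = \left(7 - \frac{1}{6}\right) \left(-18\right) = \frac{41}{6} \left(-18\right) = -123$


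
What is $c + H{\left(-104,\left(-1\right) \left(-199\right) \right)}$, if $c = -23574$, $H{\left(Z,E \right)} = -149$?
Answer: $-23723$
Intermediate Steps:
$c + H{\left(-104,\left(-1\right) \left(-199\right) \right)} = -23574 - 149 = -23723$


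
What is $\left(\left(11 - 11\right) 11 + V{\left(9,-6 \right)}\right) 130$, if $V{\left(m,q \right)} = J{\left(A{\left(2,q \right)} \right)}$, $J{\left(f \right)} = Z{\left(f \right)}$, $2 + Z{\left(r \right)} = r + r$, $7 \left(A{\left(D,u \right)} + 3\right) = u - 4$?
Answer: $- \frac{9880}{7} \approx -1411.4$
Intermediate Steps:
$A{\left(D,u \right)} = - \frac{25}{7} + \frac{u}{7}$ ($A{\left(D,u \right)} = -3 + \frac{u - 4}{7} = -3 + \frac{-4 + u}{7} = -3 + \left(- \frac{4}{7} + \frac{u}{7}\right) = - \frac{25}{7} + \frac{u}{7}$)
$Z{\left(r \right)} = -2 + 2 r$ ($Z{\left(r \right)} = -2 + \left(r + r\right) = -2 + 2 r$)
$J{\left(f \right)} = -2 + 2 f$
$V{\left(m,q \right)} = - \frac{64}{7} + \frac{2 q}{7}$ ($V{\left(m,q \right)} = -2 + 2 \left(- \frac{25}{7} + \frac{q}{7}\right) = -2 + \left(- \frac{50}{7} + \frac{2 q}{7}\right) = - \frac{64}{7} + \frac{2 q}{7}$)
$\left(\left(11 - 11\right) 11 + V{\left(9,-6 \right)}\right) 130 = \left(\left(11 - 11\right) 11 + \left(- \frac{64}{7} + \frac{2}{7} \left(-6\right)\right)\right) 130 = \left(0 \cdot 11 - \frac{76}{7}\right) 130 = \left(0 - \frac{76}{7}\right) 130 = \left(- \frac{76}{7}\right) 130 = - \frac{9880}{7}$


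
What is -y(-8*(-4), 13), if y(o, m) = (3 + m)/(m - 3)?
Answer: -8/5 ≈ -1.6000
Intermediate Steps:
y(o, m) = (3 + m)/(-3 + m)
-y(-8*(-4), 13) = -(3 + 13)/(-3 + 13) = -16/10 = -1*8/5 = -8/5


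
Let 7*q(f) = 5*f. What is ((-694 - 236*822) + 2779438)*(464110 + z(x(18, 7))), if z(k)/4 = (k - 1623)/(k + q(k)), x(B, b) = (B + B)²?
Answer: 32389408682653/27 ≈ 1.1996e+12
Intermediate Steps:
x(B, b) = 4*B² (x(B, b) = (2*B)² = 4*B²)
q(f) = 5*f/7 (q(f) = (5*f)/7 = 5*f/7)
z(k) = 7*(-1623 + k)/(3*k) (z(k) = 4*((k - 1623)/(k + 5*k/7)) = 4*((-1623 + k)/((12*k/7))) = 4*((-1623 + k)*(7/(12*k))) = 4*(7*(-1623 + k)/(12*k)) = 7*(-1623 + k)/(3*k))
((-694 - 236*822) + 2779438)*(464110 + z(x(18, 7))) = ((-694 - 236*822) + 2779438)*(464110 + (7/3 - 3787/(4*18²))) = ((-694 - 193992) + 2779438)*(464110 + (7/3 - 3787/(4*324))) = (-194686 + 2779438)*(464110 + (7/3 - 3787/1296)) = 2584752*(464110 + (7/3 - 3787*1/1296)) = 2584752*(464110 + (7/3 - 3787/1296)) = 2584752*(464110 - 763/1296) = 2584752*(601485797/1296) = 32389408682653/27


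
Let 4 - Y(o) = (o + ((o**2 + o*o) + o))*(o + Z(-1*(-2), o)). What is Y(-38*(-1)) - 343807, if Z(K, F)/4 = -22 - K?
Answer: -171891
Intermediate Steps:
Z(K, F) = -88 - 4*K (Z(K, F) = 4*(-22 - K) = -88 - 4*K)
Y(o) = 4 - (-96 + o)*(2*o + 2*o**2) (Y(o) = 4 - (o + ((o**2 + o*o) + o))*(o + (-88 - (-4)*(-2))) = 4 - (o + ((o**2 + o**2) + o))*(o + (-88 - 4*2)) = 4 - (o + (2*o**2 + o))*(o + (-88 - 8)) = 4 - (o + (o + 2*o**2))*(o - 96) = 4 - (2*o + 2*o**2)*(-96 + o) = 4 - (-96 + o)*(2*o + 2*o**2))
Y(-38*(-1)) - 343807 = (4 - 2*(-38*(-1))**3 + 190*(-38*(-1))**2 + 192*(-38*(-1))) - 343807 = (4 - 2*38**3 + 190*38**2 + 192*38) - 343807 = (4 - 2*54872 + 190*1444 + 7296) - 343807 = (4 - 109744 + 274360 + 7296) - 343807 = 171916 - 343807 = -171891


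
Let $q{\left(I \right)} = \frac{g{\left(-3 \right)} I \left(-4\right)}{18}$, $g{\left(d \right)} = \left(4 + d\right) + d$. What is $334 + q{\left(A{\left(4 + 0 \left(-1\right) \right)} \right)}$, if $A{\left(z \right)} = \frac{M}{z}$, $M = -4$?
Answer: $\frac{3002}{9} \approx 333.56$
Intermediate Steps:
$g{\left(d \right)} = 4 + 2 d$
$A{\left(z \right)} = - \frac{4}{z}$
$q{\left(I \right)} = \frac{4 I}{9}$ ($q{\left(I \right)} = \frac{\left(4 + 2 \left(-3\right)\right) I \left(-4\right)}{18} = \left(4 - 6\right) I \left(-4\right) \frac{1}{18} = - 2 I \left(-4\right) \frac{1}{18} = 8 I \frac{1}{18} = \frac{4 I}{9}$)
$334 + q{\left(A{\left(4 + 0 \left(-1\right) \right)} \right)} = 334 + \frac{4 \left(- \frac{4}{4 + 0 \left(-1\right)}\right)}{9} = 334 + \frac{4 \left(- \frac{4}{4 + 0}\right)}{9} = 334 + \frac{4 \left(- \frac{4}{4}\right)}{9} = 334 + \frac{4 \left(\left(-4\right) \frac{1}{4}\right)}{9} = 334 + \frac{4}{9} \left(-1\right) = 334 - \frac{4}{9} = \frac{3002}{9}$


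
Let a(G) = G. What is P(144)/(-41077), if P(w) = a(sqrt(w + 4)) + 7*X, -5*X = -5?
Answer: -7/41077 - 2*sqrt(37)/41077 ≈ -0.00046658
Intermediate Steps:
X = 1 (X = -1/5*(-5) = 1)
P(w) = 7 + sqrt(4 + w) (P(w) = sqrt(w + 4) + 7*1 = sqrt(4 + w) + 7 = 7 + sqrt(4 + w))
P(144)/(-41077) = (7 + sqrt(4 + 144))/(-41077) = (7 + sqrt(148))*(-1/41077) = (7 + 2*sqrt(37))*(-1/41077) = -7/41077 - 2*sqrt(37)/41077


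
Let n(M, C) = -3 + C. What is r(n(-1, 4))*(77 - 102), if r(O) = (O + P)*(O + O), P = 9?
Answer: -500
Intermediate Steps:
r(O) = 2*O*(9 + O) (r(O) = (O + 9)*(O + O) = (9 + O)*(2*O) = 2*O*(9 + O))
r(n(-1, 4))*(77 - 102) = (2*(-3 + 4)*(9 + (-3 + 4)))*(77 - 102) = (2*1*(9 + 1))*(-25) = (2*1*10)*(-25) = 20*(-25) = -500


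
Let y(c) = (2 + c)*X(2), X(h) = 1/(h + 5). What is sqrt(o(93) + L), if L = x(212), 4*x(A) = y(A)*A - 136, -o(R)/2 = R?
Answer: 13*sqrt(406)/7 ≈ 37.420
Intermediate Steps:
o(R) = -2*R
X(h) = 1/(5 + h)
y(c) = 2/7 + c/7 (y(c) = (2 + c)/(5 + 2) = (2 + c)/7 = (2 + c)*(1/7) = 2/7 + c/7)
x(A) = -34 + A*(2/7 + A/7)/4 (x(A) = ((2/7 + A/7)*A - 136)/4 = (A*(2/7 + A/7) - 136)/4 = (-136 + A*(2/7 + A/7))/4 = -34 + A*(2/7 + A/7)/4)
L = 11104/7 (L = -34 + (1/28)*212*(2 + 212) = -34 + (1/28)*212*214 = -34 + 11342/7 = 11104/7 ≈ 1586.3)
sqrt(o(93) + L) = sqrt(-2*93 + 11104/7) = sqrt(-186 + 11104/7) = sqrt(9802/7) = 13*sqrt(406)/7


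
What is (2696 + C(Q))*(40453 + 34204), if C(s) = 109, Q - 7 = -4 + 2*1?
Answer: 209412885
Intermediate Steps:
Q = 5 (Q = 7 + (-4 + 2*1) = 7 + (-4 + 2) = 7 - 2 = 5)
(2696 + C(Q))*(40453 + 34204) = (2696 + 109)*(40453 + 34204) = 2805*74657 = 209412885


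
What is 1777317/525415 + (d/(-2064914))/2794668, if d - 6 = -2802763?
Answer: 10256451912655374139/3032038127107399080 ≈ 3.3827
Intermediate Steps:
d = -2802757 (d = 6 - 2802763 = -2802757)
1777317/525415 + (d/(-2064914))/2794668 = 1777317/525415 - 2802757/(-2064914)/2794668 = 1777317*(1/525415) - 2802757*(-1/2064914)*(1/2794668) = 1777317/525415 + (2802757/2064914)*(1/2794668) = 1777317/525415 + 2802757/5770749078552 = 10256451912655374139/3032038127107399080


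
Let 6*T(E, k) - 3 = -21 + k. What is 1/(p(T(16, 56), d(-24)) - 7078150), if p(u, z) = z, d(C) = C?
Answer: -1/7078174 ≈ -1.4128e-7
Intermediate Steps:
T(E, k) = -3 + k/6 (T(E, k) = ½ + (-21 + k)/6 = ½ + (-7/2 + k/6) = -3 + k/6)
1/(p(T(16, 56), d(-24)) - 7078150) = 1/(-24 - 7078150) = 1/(-7078174) = -1/7078174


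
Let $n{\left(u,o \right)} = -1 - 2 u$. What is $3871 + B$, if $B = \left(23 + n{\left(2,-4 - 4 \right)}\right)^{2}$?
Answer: $4195$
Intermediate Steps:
$B = 324$ ($B = \left(23 - 5\right)^{2} = 18^{2} = 324$)
$3871 + B = 3871 + 324 = 4195$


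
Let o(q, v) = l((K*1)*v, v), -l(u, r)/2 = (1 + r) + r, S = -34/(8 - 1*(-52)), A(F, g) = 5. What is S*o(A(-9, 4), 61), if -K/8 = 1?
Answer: 697/5 ≈ 139.40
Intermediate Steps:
K = -8 (K = -8*1 = -8)
S = -17/30 (S = -34/(8 + 52) = -34/60 = -34*1/60 = -17/30 ≈ -0.56667)
l(u, r) = -2 - 4*r (l(u, r) = -2*((1 + r) + r) = -2*(1 + 2*r) = -2 - 4*r)
o(q, v) = -2 - 4*v
S*o(A(-9, 4), 61) = -17*(-2 - 4*61)/30 = -17*(-2 - 244)/30 = -17/30*(-246) = 697/5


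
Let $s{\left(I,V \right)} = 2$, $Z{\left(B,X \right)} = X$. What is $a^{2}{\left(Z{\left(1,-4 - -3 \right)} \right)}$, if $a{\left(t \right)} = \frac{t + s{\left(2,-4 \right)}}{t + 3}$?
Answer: $\frac{1}{4} \approx 0.25$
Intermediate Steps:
$a{\left(t \right)} = \frac{2 + t}{3 + t}$ ($a{\left(t \right)} = \frac{t + 2}{t + 3} = \frac{2 + t}{3 + t}$)
$a^{2}{\left(Z{\left(1,-4 - -3 \right)} \right)} = \left(\frac{2 - 1}{3 - 1}\right)^{2} = \left(\frac{1}{2} \cdot 1\right)^{2} = \left(\frac{1}{2}\right)^{2} = \frac{1}{4}$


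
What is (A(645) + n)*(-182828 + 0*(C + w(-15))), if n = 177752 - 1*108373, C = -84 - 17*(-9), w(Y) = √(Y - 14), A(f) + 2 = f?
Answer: -12801982216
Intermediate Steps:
A(f) = -2 + f
w(Y) = √(-14 + Y)
C = 69 (C = -84 + 153 = 69)
n = 69379 (n = 177752 - 108373 = 69379)
(A(645) + n)*(-182828 + 0*(C + w(-15))) = ((-2 + 645) + 69379)*(-182828 + 0*(69 + √(-14 - 15))) = (643 + 69379)*(-182828 + 0*(69 + √(-29))) = 70022*(-182828 + 0*(69 + I*√29)) = 70022*(-182828 + 0) = 70022*(-182828) = -12801982216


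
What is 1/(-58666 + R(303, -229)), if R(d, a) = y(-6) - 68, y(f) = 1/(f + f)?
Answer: -12/704809 ≈ -1.7026e-5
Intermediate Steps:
y(f) = 1/(2*f)
R(d, a) = -817/12 (R(d, a) = (1/2)/(-6) - 68 = (1/2)*(-1/6) - 68 = -1/12 - 68 = -817/12)
1/(-58666 + R(303, -229)) = 1/(-58666 - 817/12) = 1/(-704809/12) = -12/704809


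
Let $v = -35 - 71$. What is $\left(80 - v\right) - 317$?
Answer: $-131$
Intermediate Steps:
$v = -106$ ($v = -35 - 71 = -106$)
$\left(80 - v\right) - 317 = \left(80 - -106\right) - 317 = \left(80 + 106\right) - 317 = 186 - 317 = -131$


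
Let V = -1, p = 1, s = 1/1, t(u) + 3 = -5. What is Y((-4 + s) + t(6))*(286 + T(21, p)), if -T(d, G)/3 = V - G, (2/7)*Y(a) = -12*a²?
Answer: -1483944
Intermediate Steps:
t(u) = -8 (t(u) = -3 - 5 = -8)
s = 1
Y(a) = -42*a² (Y(a) = 7*(-12*a²)/2 = -42*a²)
T(d, G) = 3 + 3*G (T(d, G) = -3*(-1 - G) = 3 + 3*G)
Y((-4 + s) + t(6))*(286 + T(21, p)) = (-42*((-4 + 1) - 8)²)*(286 + (3 + 3*1)) = (-42*(-3 - 8)²)*(286 + (3 + 3)) = (-42*(-11)²)*(286 + 6) = -42*121*292 = -5082*292 = -1483944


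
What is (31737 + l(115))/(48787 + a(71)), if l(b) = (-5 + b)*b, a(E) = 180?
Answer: 44387/48967 ≈ 0.90647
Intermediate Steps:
l(b) = b*(-5 + b)
(31737 + l(115))/(48787 + a(71)) = (31737 + 115*(-5 + 115))/(48787 + 180) = (31737 + 115*110)/48967 = (31737 + 12650)*(1/48967) = 44387*(1/48967) = 44387/48967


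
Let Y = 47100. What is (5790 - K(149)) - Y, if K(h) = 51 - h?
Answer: -41212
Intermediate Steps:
(5790 - K(149)) - Y = (5790 - (51 - 1*149)) - 1*47100 = (5790 - (51 - 149)) - 47100 = (5790 - 1*(-98)) - 47100 = (5790 + 98) - 47100 = 5888 - 47100 = -41212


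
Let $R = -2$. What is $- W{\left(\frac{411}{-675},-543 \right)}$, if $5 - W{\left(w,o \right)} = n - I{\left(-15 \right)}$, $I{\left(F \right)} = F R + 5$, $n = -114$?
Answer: $-154$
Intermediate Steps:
$I{\left(F \right)} = 5 - 2 F$ ($I{\left(F \right)} = F \left(-2\right) + 5 = - 2 F + 5 = 5 - 2 F$)
$W{\left(w,o \right)} = 154$ ($W{\left(w,o \right)} = 5 - \left(-114 - \left(5 - -30\right)\right) = 5 - \left(-114 - \left(5 + 30\right)\right) = 5 - \left(-114 - 35\right) = 5 - -149 = 5 + 149 = 154$)
$- W{\left(\frac{411}{-675},-543 \right)} = \left(-1\right) 154 = -154$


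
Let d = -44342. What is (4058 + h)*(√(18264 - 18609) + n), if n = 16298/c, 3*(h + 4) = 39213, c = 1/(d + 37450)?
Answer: -1923579599000 + 17125*I*√345 ≈ -1.9236e+12 + 3.1808e+5*I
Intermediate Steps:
c = -1/6892 (c = 1/(-44342 + 37450) = 1/(-6892) = -1/6892 ≈ -0.00014510)
h = 13067 (h = -4 + (⅓)*39213 = -4 + 13071 = 13067)
n = -112325816 (n = 16298/(-1/6892) = 16298*(-6892) = -112325816)
(4058 + h)*(√(18264 - 18609) + n) = (4058 + 13067)*(√(18264 - 18609) - 112325816) = 17125*(√(-345) - 112325816) = 17125*(I*√345 - 112325816) = 17125*(-112325816 + I*√345) = -1923579599000 + 17125*I*√345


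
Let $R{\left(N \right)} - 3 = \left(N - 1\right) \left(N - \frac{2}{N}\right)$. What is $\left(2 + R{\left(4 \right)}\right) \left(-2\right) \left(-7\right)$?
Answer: $217$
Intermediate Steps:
$R{\left(N \right)} = 3 + \left(-1 + N\right) \left(N - \frac{2}{N}\right)$ ($R{\left(N \right)} = 3 + \left(N - 1\right) \left(N - \frac{2}{N}\right) = 3 + \left(-1 + N\right) \left(N - \frac{2}{N}\right)$)
$\left(2 + R{\left(4 \right)}\right) \left(-2\right) \left(-7\right) = \left(2 + \left(1 + 4^{2} - 4 + \frac{2}{4}\right)\right) \left(-2\right) \left(-7\right) = \left(2 + \left(1 + 16 - 4 + 2 \cdot \frac{1}{4}\right)\right) \left(-2\right) \left(-7\right) = \left(2 + \left(1 + 16 - 4 + \frac{1}{2}\right)\right) \left(-2\right) \left(-7\right) = \left(2 + \frac{27}{2}\right) \left(-2\right) \left(-7\right) = \frac{31}{2} \left(-2\right) \left(-7\right) = \left(-31\right) \left(-7\right) = 217$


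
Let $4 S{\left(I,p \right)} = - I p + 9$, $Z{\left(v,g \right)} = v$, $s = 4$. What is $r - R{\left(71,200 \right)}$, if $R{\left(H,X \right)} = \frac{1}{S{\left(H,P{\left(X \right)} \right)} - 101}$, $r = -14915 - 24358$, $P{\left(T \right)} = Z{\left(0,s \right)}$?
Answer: $- \frac{15512831}{395} \approx -39273.0$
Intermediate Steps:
$P{\left(T \right)} = 0$
$r = -39273$
$S{\left(I,p \right)} = \frac{9}{4} - \frac{I p}{4}$ ($S{\left(I,p \right)} = \frac{- I p + 9}{4} = \frac{9 - I p}{4} = \frac{9}{4} - \frac{I p}{4}$)
$R{\left(H,X \right)} = - \frac{4}{395}$ ($R{\left(H,X \right)} = \frac{1}{\left(\frac{9}{4} - \frac{1}{4} H 0\right) - 101} = \frac{1}{\left(\frac{9}{4} + 0\right) - 101} = \frac{1}{\frac{9}{4} - 101} = \frac{1}{- \frac{395}{4}} = - \frac{4}{395}$)
$r - R{\left(71,200 \right)} = -39273 - - \frac{4}{395} = -39273 + \frac{4}{395} = - \frac{15512831}{395}$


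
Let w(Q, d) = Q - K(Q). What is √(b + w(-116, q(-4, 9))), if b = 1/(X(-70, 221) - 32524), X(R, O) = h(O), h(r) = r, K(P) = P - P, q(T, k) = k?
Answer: I*√121044154147/32303 ≈ 10.77*I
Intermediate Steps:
K(P) = 0
X(R, O) = O
b = -1/32303 (b = 1/(221 - 32524) = 1/(-32303) = -1/32303 ≈ -3.0957e-5)
w(Q, d) = Q (w(Q, d) = Q - 1*0 = Q + 0 = Q)
√(b + w(-116, q(-4, 9))) = √(-1/32303 - 116) = √(-3747149/32303) = I*√121044154147/32303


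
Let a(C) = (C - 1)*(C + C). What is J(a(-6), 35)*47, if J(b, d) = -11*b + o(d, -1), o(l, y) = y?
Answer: -43475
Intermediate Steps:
a(C) = 2*C*(-1 + C) (a(C) = (-1 + C)*(2*C) = 2*C*(-1 + C))
J(b, d) = -1 - 11*b (J(b, d) = -11*b - 1 = -1 - 11*b)
J(a(-6), 35)*47 = (-1 - 22*(-6)*(-1 - 6))*47 = (-1 - 22*(-6)*(-7))*47 = (-1 - 11*84)*47 = (-1 - 924)*47 = -925*47 = -43475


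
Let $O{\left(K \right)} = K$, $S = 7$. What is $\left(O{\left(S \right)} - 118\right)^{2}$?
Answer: $12321$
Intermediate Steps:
$\left(O{\left(S \right)} - 118\right)^{2} = \left(7 - 118\right)^{2} = \left(-111\right)^{2} = 12321$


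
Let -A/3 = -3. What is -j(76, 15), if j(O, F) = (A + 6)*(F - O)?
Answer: 915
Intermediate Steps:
A = 9 (A = -3*(-3) = 9)
j(O, F) = -15*O + 15*F (j(O, F) = (9 + 6)*(F - O) = 15*(F - O) = -15*O + 15*F)
-j(76, 15) = -(-15*76 + 15*15) = -(-1140 + 225) = -1*(-915) = 915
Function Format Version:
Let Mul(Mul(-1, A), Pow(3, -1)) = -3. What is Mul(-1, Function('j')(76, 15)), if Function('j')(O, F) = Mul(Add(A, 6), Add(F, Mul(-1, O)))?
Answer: 915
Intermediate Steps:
A = 9 (A = Mul(-3, -3) = 9)
Function('j')(O, F) = Add(Mul(-15, O), Mul(15, F)) (Function('j')(O, F) = Mul(Add(9, 6), Add(F, Mul(-1, O))) = Mul(15, Add(F, Mul(-1, O))) = Add(Mul(-15, O), Mul(15, F)))
Mul(-1, Function('j')(76, 15)) = Mul(-1, Add(Mul(-15, 76), Mul(15, 15))) = Mul(-1, Add(-1140, 225)) = Mul(-1, -915) = 915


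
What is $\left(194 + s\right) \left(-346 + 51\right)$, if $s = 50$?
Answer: $-71980$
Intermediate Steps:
$\left(194 + s\right) \left(-346 + 51\right) = \left(194 + 50\right) \left(-346 + 51\right) = 244 \left(-295\right) = -71980$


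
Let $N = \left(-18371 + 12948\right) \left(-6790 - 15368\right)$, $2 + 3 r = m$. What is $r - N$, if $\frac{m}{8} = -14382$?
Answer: $- \frac{360603560}{3} \approx -1.202 \cdot 10^{8}$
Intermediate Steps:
$m = -115056$ ($m = 8 \left(-14382\right) = -115056$)
$r = - \frac{115058}{3}$ ($r = - \frac{2}{3} + \frac{1}{3} \left(-115056\right) = - \frac{2}{3} - 38352 = - \frac{115058}{3} \approx -38353.0$)
$N = 120162834$ ($N = \left(-5423\right) \left(-22158\right) = 120162834$)
$r - N = - \frac{115058}{3} - 120162834 = - \frac{360603560}{3}$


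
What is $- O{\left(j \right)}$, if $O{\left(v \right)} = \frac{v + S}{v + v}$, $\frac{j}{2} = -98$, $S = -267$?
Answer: $- \frac{463}{392} \approx -1.1811$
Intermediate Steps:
$j = -196$ ($j = 2 \left(-98\right) = -196$)
$O{\left(v \right)} = \frac{-267 + v}{2 v}$ ($O{\left(v \right)} = \frac{v - 267}{v + v} = \frac{-267 + v}{2 v}$)
$- O{\left(j \right)} = - \frac{-267 - 196}{2 \left(-196\right)} = - \frac{\left(-1\right) \left(-463\right)}{2 \cdot 196} = \left(-1\right) \frac{463}{392} = - \frac{463}{392}$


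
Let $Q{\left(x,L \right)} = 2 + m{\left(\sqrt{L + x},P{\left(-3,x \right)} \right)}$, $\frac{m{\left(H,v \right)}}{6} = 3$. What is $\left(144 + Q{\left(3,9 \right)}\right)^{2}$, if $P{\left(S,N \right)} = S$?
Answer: $26896$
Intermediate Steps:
$m{\left(H,v \right)} = 18$ ($m{\left(H,v \right)} = 6 \cdot 3 = 18$)
$Q{\left(x,L \right)} = 20$ ($Q{\left(x,L \right)} = 2 + 18 = 20$)
$\left(144 + Q{\left(3,9 \right)}\right)^{2} = \left(144 + 20\right)^{2} = 164^{2} = 26896$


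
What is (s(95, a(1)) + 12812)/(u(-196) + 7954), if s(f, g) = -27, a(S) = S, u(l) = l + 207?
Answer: 2557/1593 ≈ 1.6051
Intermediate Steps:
u(l) = 207 + l
(s(95, a(1)) + 12812)/(u(-196) + 7954) = (-27 + 12812)/((207 - 196) + 7954) = 12785/(11 + 7954) = 12785/7965 = 12785*(1/7965) = 2557/1593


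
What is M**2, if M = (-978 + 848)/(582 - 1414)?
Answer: 25/1024 ≈ 0.024414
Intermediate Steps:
M = 5/32 (M = -130/(-832) = -130*(-1/832) = 5/32 ≈ 0.15625)
M**2 = (5/32)**2 = 25/1024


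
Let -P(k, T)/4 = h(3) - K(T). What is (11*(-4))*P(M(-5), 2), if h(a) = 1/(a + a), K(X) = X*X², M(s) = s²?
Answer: -4136/3 ≈ -1378.7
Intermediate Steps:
K(X) = X³
h(a) = 1/(2*a)
P(k, T) = -⅔ + 4*T³ (P(k, T) = -4*((½)/3 - T³) = -4*((½)*(⅓) - T³) = -4*(⅙ - T³) = -⅔ + 4*T³)
(11*(-4))*P(M(-5), 2) = (11*(-4))*(-⅔ + 4*2³) = -44*(-⅔ + 4*8) = -44*(-⅔ + 32) = -44*94/3 = -4136/3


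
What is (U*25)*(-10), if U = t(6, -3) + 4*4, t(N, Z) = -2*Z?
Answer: -5500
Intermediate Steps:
U = 22 (U = -2*(-3) + 4*4 = 6 + 16 = 22)
(U*25)*(-10) = (22*25)*(-10) = 550*(-10) = -5500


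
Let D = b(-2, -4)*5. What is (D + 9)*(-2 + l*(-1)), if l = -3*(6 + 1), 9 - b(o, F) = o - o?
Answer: 1026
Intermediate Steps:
b(o, F) = 9 (b(o, F) = 9 - (o - o) = 9 - 1*0 = 9 + 0 = 9)
l = -21 (l = -3*7 = -21)
D = 45 (D = 9*5 = 45)
(D + 9)*(-2 + l*(-1)) = (45 + 9)*(-2 - 21*(-1)) = 54*(-2 + 21) = 54*19 = 1026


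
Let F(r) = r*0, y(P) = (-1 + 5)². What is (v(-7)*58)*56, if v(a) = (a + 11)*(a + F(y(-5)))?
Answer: -90944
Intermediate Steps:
y(P) = 16 (y(P) = 4² = 16)
F(r) = 0
v(a) = a*(11 + a) (v(a) = (a + 11)*(a + 0) = (11 + a)*a = a*(11 + a))
(v(-7)*58)*56 = (-7*(11 - 7)*58)*56 = (-7*4*58)*56 = -28*58*56 = -1624*56 = -90944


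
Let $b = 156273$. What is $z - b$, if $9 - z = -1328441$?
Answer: $1172177$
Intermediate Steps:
$z = 1328450$ ($z = 9 - -1328441 = 9 + 1328441 = 1328450$)
$z - b = 1328450 - 156273 = 1172177$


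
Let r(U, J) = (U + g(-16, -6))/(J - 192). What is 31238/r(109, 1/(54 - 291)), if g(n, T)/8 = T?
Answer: -1421485190/14457 ≈ -98325.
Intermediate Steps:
g(n, T) = 8*T
r(U, J) = (-48 + U)/(-192 + J) (r(U, J) = (U + 8*(-6))/(J - 192) = (U - 48)/(-192 + J) = (-48 + U)/(-192 + J))
31238/r(109, 1/(54 - 291)) = 31238/(((-48 + 109)/(-192 + 1/(54 - 291)))) = 31238/((61/(-192 + 1/(-237)))) = 31238/((61/(-192 - 1/237))) = 31238/((61/(-45505/237))) = 31238/((-237/45505*61)) = 31238/(-14457/45505) = 31238*(-45505/14457) = -1421485190/14457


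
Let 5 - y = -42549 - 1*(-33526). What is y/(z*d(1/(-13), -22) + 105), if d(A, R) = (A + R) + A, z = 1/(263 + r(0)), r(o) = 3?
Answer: 15609412/181401 ≈ 86.049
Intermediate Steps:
z = 1/266 (z = 1/(263 + 3) = 1/266 ≈ 0.0037594)
y = 9028 (y = 5 - (-42549 - 1*(-33526)) = 5 - (-42549 + 33526) = 5 - 1*(-9023) = 5 + 9023 = 9028)
d(A, R) = R + 2*A
y/(z*d(1/(-13), -22) + 105) = 9028/((-22 + 2/(-13))/266 + 105) = 9028/((-22 + 2*(-1/13))/266 + 105) = 9028/((-22 - 2/13)/266 + 105) = 9028/((1/266)*(-288/13) + 105) = 9028/(-144/1729 + 105) = 9028/(181401/1729) = 9028*(1729/181401) = 15609412/181401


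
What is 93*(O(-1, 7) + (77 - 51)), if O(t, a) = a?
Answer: 3069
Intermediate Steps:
93*(O(-1, 7) + (77 - 51)) = 93*(7 + (77 - 51)) = 93*(7 + 26) = 93*33 = 3069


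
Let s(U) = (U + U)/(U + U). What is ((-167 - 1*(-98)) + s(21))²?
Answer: 4624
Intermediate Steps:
s(U) = 1 (s(U) = (2*U)/((2*U)) = (2*U)*(1/(2*U)) = 1)
((-167 - 1*(-98)) + s(21))² = ((-167 - 1*(-98)) + 1)² = ((-167 + 98) + 1)² = (-69 + 1)² = (-68)² = 4624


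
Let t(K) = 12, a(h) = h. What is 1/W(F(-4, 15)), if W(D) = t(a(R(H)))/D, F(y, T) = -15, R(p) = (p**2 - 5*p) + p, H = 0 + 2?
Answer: -5/4 ≈ -1.2500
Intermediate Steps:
H = 2
R(p) = p**2 - 4*p
W(D) = 12/D
1/W(F(-4, 15)) = 1/(12/(-15)) = 1/(12*(-1/15)) = 1/(-4/5) = -5/4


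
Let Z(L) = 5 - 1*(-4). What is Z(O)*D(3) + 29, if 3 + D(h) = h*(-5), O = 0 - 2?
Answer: -133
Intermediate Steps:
O = -2
D(h) = -3 - 5*h (D(h) = -3 + h*(-5) = -3 - 5*h)
Z(L) = 9 (Z(L) = 5 + 4 = 9)
Z(O)*D(3) + 29 = 9*(-3 - 5*3) + 29 = 9*(-3 - 15) + 29 = 9*(-18) + 29 = -162 + 29 = -133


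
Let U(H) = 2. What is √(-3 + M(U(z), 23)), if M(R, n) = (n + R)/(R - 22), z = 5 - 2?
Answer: I*√17/2 ≈ 2.0616*I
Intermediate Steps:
z = 3
M(R, n) = (R + n)/(-22 + R)
√(-3 + M(U(z), 23)) = √(-3 + (2 + 23)/(-22 + 2)) = √(-3 + 25/(-20)) = √(-3 - 1/20*25) = √(-3 - 5/4) = √(-17/4) = I*√17/2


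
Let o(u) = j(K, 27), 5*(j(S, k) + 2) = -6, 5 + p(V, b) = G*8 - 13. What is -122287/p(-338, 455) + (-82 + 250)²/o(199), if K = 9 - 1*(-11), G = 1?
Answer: 34087/10 ≈ 3408.7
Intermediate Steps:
p(V, b) = -10 (p(V, b) = -5 + (1*8 - 13) = -5 + (8 - 13) = -5 - 5 = -10)
K = 20 (K = 9 + 11 = 20)
j(S, k) = -16/5 (j(S, k) = -2 + (⅕)*(-6) = -2 - 6/5 = -16/5)
o(u) = -16/5
-122287/p(-338, 455) + (-82 + 250)²/o(199) = -122287/(-10) + (-82 + 250)²/(-16/5) = -122287*(-⅒) + 168²*(-5/16) = 122287/10 + 28224*(-5/16) = 122287/10 - 8820 = 34087/10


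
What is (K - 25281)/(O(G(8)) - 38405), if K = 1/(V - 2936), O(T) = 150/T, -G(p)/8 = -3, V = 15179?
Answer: 1238061128/1880463585 ≈ 0.65838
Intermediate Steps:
G(p) = 24 (G(p) = -8*(-3) = 24)
K = 1/12243 (K = 1/(15179 - 2936) = 1/12243 ≈ 8.1679e-5)
(K - 25281)/(O(G(8)) - 38405) = (1/12243 - 25281)/(150/24 - 38405) = -309515282/(12243*(150*(1/24) - 38405)) = -309515282/(12243*(25/4 - 38405)) = -309515282/(12243*(-153595/4)) = -309515282/12243*(-4/153595) = 1238061128/1880463585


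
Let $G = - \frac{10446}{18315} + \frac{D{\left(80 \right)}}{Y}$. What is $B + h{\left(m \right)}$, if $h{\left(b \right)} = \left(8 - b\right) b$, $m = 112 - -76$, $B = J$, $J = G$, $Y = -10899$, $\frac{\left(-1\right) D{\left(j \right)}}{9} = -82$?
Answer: $- \frac{250189082512}{7393155} \approx -33841.0$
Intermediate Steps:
$D{\left(j \right)} = 738$ ($D{\left(j \right)} = \left(-9\right) \left(-82\right) = 738$)
$G = - \frac{4717312}{7393155}$ ($G = - \frac{10446}{18315} + \frac{738}{-10899} = \left(-10446\right) \frac{1}{18315} + 738 \left(- \frac{1}{10899}\right) = - \frac{3482}{6105} - \frac{82}{1211} = - \frac{4717312}{7393155} \approx -0.63806$)
$J = - \frac{4717312}{7393155} \approx -0.63806$
$B = - \frac{4717312}{7393155} \approx -0.63806$
$m = 188$ ($m = 112 + 76 = 188$)
$h{\left(b \right)} = b \left(8 - b\right)$
$B + h{\left(m \right)} = - \frac{4717312}{7393155} + 188 \left(8 - 188\right) = - \frac{4717312}{7393155} + 188 \left(-180\right) = - \frac{4717312}{7393155} - 33840 = - \frac{250189082512}{7393155}$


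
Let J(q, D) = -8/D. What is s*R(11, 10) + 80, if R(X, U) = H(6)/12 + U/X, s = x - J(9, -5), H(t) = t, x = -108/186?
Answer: 4231/55 ≈ 76.927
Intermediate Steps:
x = -18/31 (x = -108*1/186 = -18/31 ≈ -0.58065)
s = -338/155 (s = -18/31 - (-8)/(-5) = -18/31 - (-8)*(-1)/5 = -18/31 - 1*8/5 = -18/31 - 8/5 = -338/155 ≈ -2.1806)
R(X, U) = 1/2 + U/X (R(X, U) = 6/12 + U/X = 6*(1/12) + U/X = 1/2 + U/X)
s*R(11, 10) + 80 = -338*(10 + (1/2)*11)/(155*11) + 80 = -338*(10 + 11/2)/1705 + 80 = -338*31/(1705*2) + 80 = -338/155*31/22 + 80 = -169/55 + 80 = 4231/55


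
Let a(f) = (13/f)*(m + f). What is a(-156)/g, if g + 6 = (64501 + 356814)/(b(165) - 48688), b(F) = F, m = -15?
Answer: -2765811/2849812 ≈ -0.97052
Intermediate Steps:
a(f) = 13*(-15 + f)/f (a(f) = (13/f)*(-15 + f) = 13*(-15 + f)/f)
g = -712453/48523 (g = -6 + (64501 + 356814)/(165 - 48688) = -6 + 421315/(-48523) = -6 + 421315*(-1/48523) = -6 - 421315/48523 = -712453/48523 ≈ -14.683)
a(-156)/g = (13 - 195/(-156))/(-712453/48523) = (13 - 195*(-1/156))*(-48523/712453) = (13 + 5/4)*(-48523/712453) = (57/4)*(-48523/712453) = -2765811/2849812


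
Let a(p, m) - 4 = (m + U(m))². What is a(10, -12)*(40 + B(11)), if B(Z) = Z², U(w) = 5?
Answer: 8533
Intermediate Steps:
a(p, m) = 4 + (5 + m)² (a(p, m) = 4 + (m + 5)² = 4 + (5 + m)²)
a(10, -12)*(40 + B(11)) = (4 + (5 - 12)²)*(40 + 11²) = (4 + (-7)²)*(40 + 121) = (4 + 49)*161 = 53*161 = 8533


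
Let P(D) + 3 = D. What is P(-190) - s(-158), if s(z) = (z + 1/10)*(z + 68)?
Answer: -14404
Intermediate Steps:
P(D) = -3 + D
s(z) = (68 + z)*(⅒ + z) (s(z) = (z + ⅒)*(68 + z) = (⅒ + z)*(68 + z) = (68 + z)*(⅒ + z))
P(-190) - s(-158) = (-3 - 190) - (34/5 + (-158)² + (681/10)*(-158)) = -193 - (34/5 + 24964 - 53799/5) = -193 - 1*14211 = -193 - 14211 = -14404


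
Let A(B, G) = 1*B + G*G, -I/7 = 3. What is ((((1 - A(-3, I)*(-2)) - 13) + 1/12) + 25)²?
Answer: 113827561/144 ≈ 7.9047e+5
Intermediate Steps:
I = -21 (I = -7*3 = -21)
A(B, G) = B + G²
((((1 - A(-3, I)*(-2)) - 13) + 1/12) + 25)² = ((((1 - (-3 + (-21)²)*(-2)) - 13) + 1/12) + 25)² = ((((1 - (-3 + 441)*(-2)) - 13) + 1/12) + 25)² = ((((1 - 438*(-2)) - 13) + 1/12) + 25)² = ((((1 - 1*(-876)) - 13) + 1/12) + 25)² = ((((1 + 876) - 13) + 1/12) + 25)² = (((877 - 13) + 1/12) + 25)² = ((864 + 1/12) + 25)² = (10369/12 + 25)² = (10669/12)² = 113827561/144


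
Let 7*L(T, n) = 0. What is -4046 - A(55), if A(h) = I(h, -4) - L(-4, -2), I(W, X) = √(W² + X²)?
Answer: -4046 - √3041 ≈ -4101.1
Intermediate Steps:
L(T, n) = 0 (L(T, n) = (⅐)*0 = 0)
A(h) = √(16 + h²) (A(h) = √(h² + (-4)²) - 1*0 = √(h² + 16) + 0 = √(16 + h²) + 0 = √(16 + h²))
-4046 - A(55) = -4046 - √(16 + 55²) = -4046 - √(16 + 3025) = -4046 - √3041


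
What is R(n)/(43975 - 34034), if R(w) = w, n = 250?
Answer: 250/9941 ≈ 0.025148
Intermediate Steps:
R(n)/(43975 - 34034) = 250/(43975 - 34034) = 250/9941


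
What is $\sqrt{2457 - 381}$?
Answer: $2 \sqrt{519} \approx 45.563$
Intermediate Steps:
$\sqrt{2457 - 381} = \sqrt{2076} = 2 \sqrt{519}$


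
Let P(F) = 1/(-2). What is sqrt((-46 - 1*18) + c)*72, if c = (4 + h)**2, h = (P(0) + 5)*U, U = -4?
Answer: 144*sqrt(33) ≈ 827.22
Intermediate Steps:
P(F) = -1/2
h = -18 (h = (-1/2 + 5)*(-4) = (9/2)*(-4) = -18)
c = 196 (c = (4 - 18)**2 = (-14)**2 = 196)
sqrt((-46 - 1*18) + c)*72 = sqrt((-46 - 1*18) + 196)*72 = sqrt((-46 - 18) + 196)*72 = sqrt(-64 + 196)*72 = sqrt(132)*72 = (2*sqrt(33))*72 = 144*sqrt(33)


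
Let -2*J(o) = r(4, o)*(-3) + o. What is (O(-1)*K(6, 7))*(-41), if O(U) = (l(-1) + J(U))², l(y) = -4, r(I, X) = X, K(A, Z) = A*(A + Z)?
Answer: -79950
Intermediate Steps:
J(o) = o (J(o) = -(o*(-3) + o)/2 = -(-3*o + o)/2 = -(-1)*o = o)
O(U) = (-4 + U)²
(O(-1)*K(6, 7))*(-41) = ((-4 - 1)²*(6*(6 + 7)))*(-41) = ((-5)²*(6*13))*(-41) = (25*78)*(-41) = 1950*(-41) = -79950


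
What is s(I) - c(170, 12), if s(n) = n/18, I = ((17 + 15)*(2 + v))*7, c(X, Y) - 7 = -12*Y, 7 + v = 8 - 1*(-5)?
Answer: 2129/9 ≈ 236.56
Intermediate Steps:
v = 6 (v = -7 + (8 - 1*(-5)) = -7 + (8 + 5) = -7 + 13 = 6)
c(X, Y) = 7 - 12*Y
I = 1792 (I = ((17 + 15)*(2 + 6))*7 = (32*8)*7 = 256*7 = 1792)
s(n) = n/18 (s(n) = n*(1/18) = n/18)
s(I) - c(170, 12) = (1/18)*1792 - (7 - 12*12) = 896/9 - (7 - 144) = 896/9 - 1*(-137) = 896/9 + 137 = 2129/9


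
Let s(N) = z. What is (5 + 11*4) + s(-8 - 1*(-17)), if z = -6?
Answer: 43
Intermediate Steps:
s(N) = -6
(5 + 11*4) + s(-8 - 1*(-17)) = (5 + 11*4) - 6 = (5 + 44) - 6 = 49 - 6 = 43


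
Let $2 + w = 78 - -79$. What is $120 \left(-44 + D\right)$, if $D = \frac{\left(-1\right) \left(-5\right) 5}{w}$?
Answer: $- \frac{163080}{31} \approx -5260.6$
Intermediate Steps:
$w = 155$ ($w = -2 + \left(78 - -79\right) = -2 + \left(78 + 79\right) = -2 + 157 = 155$)
$D = \frac{5}{31}$ ($D = \frac{\left(-1\right) \left(-5\right) 5}{155} = 5 \cdot 5 \cdot \frac{1}{155} = 25 \cdot \frac{1}{155} = \frac{5}{31} \approx 0.16129$)
$120 \left(-44 + D\right) = 120 \left(-44 + \frac{5}{31}\right) = 120 \left(- \frac{1359}{31}\right) = - \frac{163080}{31}$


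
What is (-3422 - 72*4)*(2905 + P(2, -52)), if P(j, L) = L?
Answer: -10584630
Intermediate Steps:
(-3422 - 72*4)*(2905 + P(2, -52)) = (-3422 - 72*4)*(2905 - 52) = (-3422 - 288)*2853 = -3710*2853 = -10584630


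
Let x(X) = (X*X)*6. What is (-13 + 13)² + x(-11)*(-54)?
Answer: -39204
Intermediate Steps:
x(X) = 6*X² (x(X) = X²*6 = 6*X²)
(-13 + 13)² + x(-11)*(-54) = (-13 + 13)² + (6*(-11)²)*(-54) = 0² + (6*121)*(-54) = 0 + 726*(-54) = 0 - 39204 = -39204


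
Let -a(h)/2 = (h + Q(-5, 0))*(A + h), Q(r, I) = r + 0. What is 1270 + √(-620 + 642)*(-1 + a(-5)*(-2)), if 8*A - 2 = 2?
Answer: 1270 + 179*√22 ≈ 2109.6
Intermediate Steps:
A = ½ (A = ¼ + (⅛)*2 = ¼ + ¼ = ½ ≈ 0.50000)
Q(r, I) = r
a(h) = -2*(½ + h)*(-5 + h) (a(h) = -2*(h - 5)*(½ + h) = -2*(-5 + h)*(½ + h) = -2*(½ + h)*(-5 + h))
1270 + √(-620 + 642)*(-1 + a(-5)*(-2)) = 1270 + √(-620 + 642)*(-1 + (5 - 2*(-5)² + 9*(-5))*(-2)) = 1270 + √22*(-1 + (5 - 2*25 - 45)*(-2)) = 1270 + √22*(-1 + (5 - 50 - 45)*(-2)) = 1270 + √22*(-1 - 90*(-2)) = 1270 + √22*(-1 + 180) = 1270 + √22*179 = 1270 + 179*√22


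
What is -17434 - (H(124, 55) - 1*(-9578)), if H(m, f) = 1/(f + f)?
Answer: -2971321/110 ≈ -27012.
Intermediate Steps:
H(m, f) = 1/(2*f)
-17434 - (H(124, 55) - 1*(-9578)) = -17434 - ((1/2)/55 - 1*(-9578)) = -17434 - ((1/2)*(1/55) + 9578) = -17434 - (1/110 + 9578) = -17434 - 1*1053581/110 = -17434 - 1053581/110 = -2971321/110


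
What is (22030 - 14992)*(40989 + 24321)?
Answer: 459651780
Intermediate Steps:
(22030 - 14992)*(40989 + 24321) = 7038*65310 = 459651780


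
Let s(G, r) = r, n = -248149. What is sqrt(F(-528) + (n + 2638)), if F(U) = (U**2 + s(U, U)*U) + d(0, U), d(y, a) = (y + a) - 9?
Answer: 4*sqrt(19470) ≈ 558.14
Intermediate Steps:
d(y, a) = -9 + a + y (d(y, a) = (a + y) - 9 = -9 + a + y)
F(U) = -9 + U + 2*U**2 (F(U) = (U**2 + U*U) + (-9 + U + 0) = (U**2 + U**2) + (-9 + U) = 2*U**2 + (-9 + U) = -9 + U + 2*U**2)
sqrt(F(-528) + (n + 2638)) = sqrt((-9 - 528 + 2*(-528)**2) + (-248149 + 2638)) = sqrt((-9 - 528 + 2*278784) - 245511) = sqrt((-9 - 528 + 557568) - 245511) = sqrt(557031 - 245511) = sqrt(311520) = 4*sqrt(19470)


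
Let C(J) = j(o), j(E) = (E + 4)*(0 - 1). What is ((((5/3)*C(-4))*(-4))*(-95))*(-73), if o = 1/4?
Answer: 589475/3 ≈ 1.9649e+5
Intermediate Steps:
o = ¼ ≈ 0.25000
j(E) = -4 - E (j(E) = (4 + E)*(-1) = -4 - E)
C(J) = -17/4 (C(J) = -4 - 1*¼ = -4 - ¼ = -17/4)
((((5/3)*C(-4))*(-4))*(-95))*(-73) = ((((5/3)*(-17/4))*(-4))*(-95))*(-73) = (-85/12*(-4)*(-95))*(-73) = ((85/3)*(-95))*(-73) = -8075/3*(-73) = 589475/3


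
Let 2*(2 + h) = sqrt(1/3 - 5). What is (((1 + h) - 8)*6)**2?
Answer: (54 - I*sqrt(42))**2 ≈ 2874.0 - 699.92*I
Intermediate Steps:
h = -2 + I*sqrt(42)/6 (h = -2 + sqrt(1/3 - 5)/2 = -2 + sqrt(-14/3)/2 = -2 + (I*sqrt(42)/3)/2 = -2 + I*sqrt(42)/6 ≈ -2.0 + 1.0801*I)
(((1 + h) - 8)*6)**2 = (((1 + (-2 + I*sqrt(42)/6)) - 8)*6)**2 = (((-1 + I*sqrt(42)/6) - 8)*6)**2 = ((-9 + I*sqrt(42)/6)*6)**2 = (-54 + I*sqrt(42))**2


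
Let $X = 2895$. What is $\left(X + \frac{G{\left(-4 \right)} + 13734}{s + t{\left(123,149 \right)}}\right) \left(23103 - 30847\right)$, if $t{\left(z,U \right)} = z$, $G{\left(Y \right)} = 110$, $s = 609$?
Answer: $- \frac{4129457024}{183} \approx -2.2565 \cdot 10^{7}$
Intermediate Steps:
$\left(X + \frac{G{\left(-4 \right)} + 13734}{s + t{\left(123,149 \right)}}\right) \left(23103 - 30847\right) = \left(2895 + \frac{110 + 13734}{609 + 123}\right) \left(23103 - 30847\right) = \left(2895 + \frac{13844}{732}\right) \left(-7744\right) = \left(2895 + 13844 \cdot \frac{1}{732}\right) \left(-7744\right) = \left(2895 + \frac{3461}{183}\right) \left(-7744\right) = \frac{533246}{183} \left(-7744\right) = - \frac{4129457024}{183}$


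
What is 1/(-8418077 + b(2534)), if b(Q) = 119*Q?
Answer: -1/8116531 ≈ -1.2321e-7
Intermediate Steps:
1/(-8418077 + b(2534)) = 1/(-8418077 + 119*2534) = 1/(-8418077 + 301546) = 1/(-8116531) = -1/8116531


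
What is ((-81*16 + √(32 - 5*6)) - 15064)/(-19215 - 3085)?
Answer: 818/1115 - √2/22300 ≈ 0.73357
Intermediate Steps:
((-81*16 + √(32 - 5*6)) - 15064)/(-19215 - 3085) = ((-1296 + √(32 - 30)) - 15064)/(-22300) = ((-1296 + √2) - 15064)*(-1/22300) = (-16360 + √2)*(-1/22300) = 818/1115 - √2/22300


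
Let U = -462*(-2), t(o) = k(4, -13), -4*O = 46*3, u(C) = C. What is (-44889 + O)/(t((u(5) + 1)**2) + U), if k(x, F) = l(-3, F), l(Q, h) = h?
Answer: -89847/1822 ≈ -49.312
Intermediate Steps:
O = -69/2 (O = -23*3/2 = -1/4*138 = -69/2 ≈ -34.500)
k(x, F) = F
t(o) = -13
U = 924
(-44889 + O)/(t((u(5) + 1)**2) + U) = (-44889 - 69/2)/(-13 + 924) = -89847/2/911 = -89847/2*1/911 = -89847/1822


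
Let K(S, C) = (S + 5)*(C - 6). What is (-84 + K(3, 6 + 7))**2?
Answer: 784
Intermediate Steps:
K(S, C) = (-6 + C)*(5 + S) (K(S, C) = (5 + S)*(-6 + C) = (-6 + C)*(5 + S))
(-84 + K(3, 6 + 7))**2 = (-84 + (-30 - 6*3 + 5*(6 + 7) + (6 + 7)*3))**2 = (-84 + (-30 - 18 + 5*13 + 13*3))**2 = (-84 + (-30 - 18 + 65 + 39))**2 = (-84 + 56)**2 = (-28)**2 = 784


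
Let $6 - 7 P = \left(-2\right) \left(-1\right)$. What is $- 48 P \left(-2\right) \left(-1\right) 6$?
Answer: $- \frac{2304}{7} \approx -329.14$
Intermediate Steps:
$P = \frac{4}{7}$ ($P = \frac{6}{7} - \frac{\left(-2\right) \left(-1\right)}{7} = \frac{6}{7} - \frac{2}{7} = \frac{4}{7} \approx 0.57143$)
$- 48 P \left(-2\right) \left(-1\right) 6 = - 48 \cdot \frac{4}{7} \left(-2\right) \left(-1\right) 6 = - 48 \left(- \frac{8}{7}\right) \left(-1\right) 6 = - 48 \cdot \frac{8}{7} \cdot 6 = \left(-48\right) \frac{48}{7} = - \frac{2304}{7}$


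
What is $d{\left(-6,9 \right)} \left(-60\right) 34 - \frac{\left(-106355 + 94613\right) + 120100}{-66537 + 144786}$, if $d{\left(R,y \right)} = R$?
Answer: $\frac{957659402}{78249} \approx 12239.0$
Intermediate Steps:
$d{\left(-6,9 \right)} \left(-60\right) 34 - \frac{\left(-106355 + 94613\right) + 120100}{-66537 + 144786} = \left(-6\right) \left(-60\right) 34 - \frac{\left(-106355 + 94613\right) + 120100}{-66537 + 144786} = 360 \cdot 34 - \frac{-11742 + 120100}{78249} = 12240 - 108358 \cdot \frac{1}{78249} = 12240 - \frac{108358}{78249} = \frac{957659402}{78249}$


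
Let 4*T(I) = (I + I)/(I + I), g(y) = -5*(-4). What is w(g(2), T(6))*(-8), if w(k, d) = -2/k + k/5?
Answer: -156/5 ≈ -31.200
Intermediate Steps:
g(y) = 20
T(I) = ¼ (T(I) = ((I + I)/(I + I))/4 = ((2*I)/((2*I)))/4 = ((2*I)*(1/(2*I)))/4 = (¼)*1 = ¼)
w(k, d) = -2/k + k/5 (w(k, d) = -2/k + k*(⅕) = -2/k + k/5)
w(g(2), T(6))*(-8) = (-2/20 + (⅕)*20)*(-8) = (-2*1/20 + 4)*(-8) = (-⅒ + 4)*(-8) = (39/10)*(-8) = -156/5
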